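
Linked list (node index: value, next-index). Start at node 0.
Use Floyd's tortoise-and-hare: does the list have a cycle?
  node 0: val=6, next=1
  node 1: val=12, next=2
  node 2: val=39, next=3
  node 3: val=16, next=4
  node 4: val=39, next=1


Floyd's tortoise (slow, +1) and hare (fast, +2):
  init: slow=0, fast=0
  step 1: slow=1, fast=2
  step 2: slow=2, fast=4
  step 3: slow=3, fast=2
  step 4: slow=4, fast=4
  slow == fast at node 4: cycle detected

Cycle: yes


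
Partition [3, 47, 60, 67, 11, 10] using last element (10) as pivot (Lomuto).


Pivot: 10
  3 <= 10: advance i (no swap)
Place pivot at 1: [3, 10, 60, 67, 11, 47]

Partitioned: [3, 10, 60, 67, 11, 47]


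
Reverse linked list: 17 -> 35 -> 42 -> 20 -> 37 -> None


Step 1: curr=17, set curr.next=prev(None) | reversed so far: 17
Step 2: curr=35, set curr.next=prev(17) | reversed so far: 35 -> 17
Step 3: curr=42, set curr.next=prev(35) | reversed so far: 42 -> 35 -> 17
Step 4: curr=20, set curr.next=prev(42) | reversed so far: 20 -> 42 -> 35 -> 17
Step 5: curr=37, set curr.next=prev(20) | reversed so far: 37 -> 20 -> 42 -> 35 -> 17

37 -> 20 -> 42 -> 35 -> 17 -> None


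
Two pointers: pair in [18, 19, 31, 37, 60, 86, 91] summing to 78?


lo=0(18)+hi=6(91)=109
lo=0(18)+hi=5(86)=104
lo=0(18)+hi=4(60)=78

Yes: 18+60=78


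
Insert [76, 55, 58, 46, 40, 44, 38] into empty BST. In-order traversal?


Insert 76: root
Insert 55: L from 76
Insert 58: L from 76 -> R from 55
Insert 46: L from 76 -> L from 55
Insert 40: L from 76 -> L from 55 -> L from 46
Insert 44: L from 76 -> L from 55 -> L from 46 -> R from 40
Insert 38: L from 76 -> L from 55 -> L from 46 -> L from 40

In-order: [38, 40, 44, 46, 55, 58, 76]


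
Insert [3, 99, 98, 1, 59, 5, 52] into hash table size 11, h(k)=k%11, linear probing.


Insert 3: h=3 -> slot 3
Insert 99: h=0 -> slot 0
Insert 98: h=10 -> slot 10
Insert 1: h=1 -> slot 1
Insert 59: h=4 -> slot 4
Insert 5: h=5 -> slot 5
Insert 52: h=8 -> slot 8

Table: [99, 1, None, 3, 59, 5, None, None, 52, None, 98]


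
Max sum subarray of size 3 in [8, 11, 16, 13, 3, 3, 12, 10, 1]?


[0:3]: 35
[1:4]: 40
[2:5]: 32
[3:6]: 19
[4:7]: 18
[5:8]: 25
[6:9]: 23

Max: 40 at [1:4]


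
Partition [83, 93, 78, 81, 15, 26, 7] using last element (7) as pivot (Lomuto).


Pivot: 7
Place pivot at 0: [7, 93, 78, 81, 15, 26, 83]

Partitioned: [7, 93, 78, 81, 15, 26, 83]


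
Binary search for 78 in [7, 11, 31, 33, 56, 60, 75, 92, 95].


Step 1: lo=0, hi=8, mid=4, val=56
Step 2: lo=5, hi=8, mid=6, val=75
Step 3: lo=7, hi=8, mid=7, val=92

Not found


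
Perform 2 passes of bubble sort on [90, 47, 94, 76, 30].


Initial: [90, 47, 94, 76, 30]
Pass 1: [47, 90, 76, 30, 94] (3 swaps)
Pass 2: [47, 76, 30, 90, 94] (2 swaps)

After 2 passes: [47, 76, 30, 90, 94]


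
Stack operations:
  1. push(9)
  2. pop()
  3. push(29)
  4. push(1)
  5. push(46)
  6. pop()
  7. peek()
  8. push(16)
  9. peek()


push(9) -> [9]
pop()->9, []
push(29) -> [29]
push(1) -> [29, 1]
push(46) -> [29, 1, 46]
pop()->46, [29, 1]
peek()->1
push(16) -> [29, 1, 16]
peek()->16

Final stack: [29, 1, 16]


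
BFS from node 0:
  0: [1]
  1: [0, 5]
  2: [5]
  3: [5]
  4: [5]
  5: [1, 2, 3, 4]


Visit 0, enqueue [1]
Visit 1, enqueue [5]
Visit 5, enqueue [2, 3, 4]
Visit 2, enqueue []
Visit 3, enqueue []
Visit 4, enqueue []

BFS order: [0, 1, 5, 2, 3, 4]


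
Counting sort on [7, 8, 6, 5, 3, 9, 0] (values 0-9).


Input: [7, 8, 6, 5, 3, 9, 0]
Counts: [1, 0, 0, 1, 0, 1, 1, 1, 1, 1]

Sorted: [0, 3, 5, 6, 7, 8, 9]


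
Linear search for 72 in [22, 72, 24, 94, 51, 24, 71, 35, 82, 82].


i=0: 22!=72
i=1: 72==72 found!

Found at 1, 2 comps


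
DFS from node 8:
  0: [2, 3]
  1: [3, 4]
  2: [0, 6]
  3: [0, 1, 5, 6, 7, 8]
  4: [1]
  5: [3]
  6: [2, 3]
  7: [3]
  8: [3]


Visit 8, push [3]
Visit 3, push [7, 6, 5, 1, 0]
Visit 0, push [2]
Visit 2, push [6]
Visit 6, push []
Visit 1, push [4]
Visit 4, push []
Visit 5, push []
Visit 7, push []

DFS order: [8, 3, 0, 2, 6, 1, 4, 5, 7]


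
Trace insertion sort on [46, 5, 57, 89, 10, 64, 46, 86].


Initial: [46, 5, 57, 89, 10, 64, 46, 86]
Insert 5: [5, 46, 57, 89, 10, 64, 46, 86]
Insert 57: [5, 46, 57, 89, 10, 64, 46, 86]
Insert 89: [5, 46, 57, 89, 10, 64, 46, 86]
Insert 10: [5, 10, 46, 57, 89, 64, 46, 86]
Insert 64: [5, 10, 46, 57, 64, 89, 46, 86]
Insert 46: [5, 10, 46, 46, 57, 64, 89, 86]
Insert 86: [5, 10, 46, 46, 57, 64, 86, 89]

Sorted: [5, 10, 46, 46, 57, 64, 86, 89]


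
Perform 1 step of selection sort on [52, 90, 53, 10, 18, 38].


Initial: [52, 90, 53, 10, 18, 38]
Step 1: min=10 at 3
  Swap: [10, 90, 53, 52, 18, 38]

After 1 step: [10, 90, 53, 52, 18, 38]


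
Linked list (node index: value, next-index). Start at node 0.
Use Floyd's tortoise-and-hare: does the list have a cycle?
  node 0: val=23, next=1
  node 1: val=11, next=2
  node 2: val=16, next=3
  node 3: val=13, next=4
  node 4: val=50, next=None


Floyd's tortoise (slow, +1) and hare (fast, +2):
  init: slow=0, fast=0
  step 1: slow=1, fast=2
  step 2: slow=2, fast=4
  step 3: fast -> None, no cycle

Cycle: no


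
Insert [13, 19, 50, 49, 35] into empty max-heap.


Insert 13: [13]
Insert 19: [19, 13]
Insert 50: [50, 13, 19]
Insert 49: [50, 49, 19, 13]
Insert 35: [50, 49, 19, 13, 35]

Final heap: [50, 49, 19, 13, 35]


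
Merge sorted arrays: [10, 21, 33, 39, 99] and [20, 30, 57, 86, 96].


Take 10 from A
Take 20 from B
Take 21 from A
Take 30 from B
Take 33 from A
Take 39 from A
Take 57 from B
Take 86 from B
Take 96 from B

Merged: [10, 20, 21, 30, 33, 39, 57, 86, 96, 99]


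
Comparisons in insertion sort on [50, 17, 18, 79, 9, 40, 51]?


Algorithm: insertion sort
Input: [50, 17, 18, 79, 9, 40, 51]
Sorted: [9, 17, 18, 40, 50, 51, 79]

13


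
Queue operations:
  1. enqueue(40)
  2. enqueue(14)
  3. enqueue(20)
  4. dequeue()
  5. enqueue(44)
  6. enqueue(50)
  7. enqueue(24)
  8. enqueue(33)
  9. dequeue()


enqueue(40) -> [40]
enqueue(14) -> [40, 14]
enqueue(20) -> [40, 14, 20]
dequeue()->40, [14, 20]
enqueue(44) -> [14, 20, 44]
enqueue(50) -> [14, 20, 44, 50]
enqueue(24) -> [14, 20, 44, 50, 24]
enqueue(33) -> [14, 20, 44, 50, 24, 33]
dequeue()->14, [20, 44, 50, 24, 33]

Final queue: [20, 44, 50, 24, 33]


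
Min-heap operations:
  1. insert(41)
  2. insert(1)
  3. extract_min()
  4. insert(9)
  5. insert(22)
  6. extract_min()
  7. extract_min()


insert(41) -> [41]
insert(1) -> [1, 41]
extract_min()->1, [41]
insert(9) -> [9, 41]
insert(22) -> [9, 41, 22]
extract_min()->9, [22, 41]
extract_min()->22, [41]

Final heap: [41]


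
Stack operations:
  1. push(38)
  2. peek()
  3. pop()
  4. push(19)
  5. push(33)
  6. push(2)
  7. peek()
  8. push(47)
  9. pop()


push(38) -> [38]
peek()->38
pop()->38, []
push(19) -> [19]
push(33) -> [19, 33]
push(2) -> [19, 33, 2]
peek()->2
push(47) -> [19, 33, 2, 47]
pop()->47, [19, 33, 2]

Final stack: [19, 33, 2]


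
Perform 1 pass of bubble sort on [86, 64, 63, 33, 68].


Initial: [86, 64, 63, 33, 68]
Pass 1: [64, 63, 33, 68, 86] (4 swaps)

After 1 pass: [64, 63, 33, 68, 86]


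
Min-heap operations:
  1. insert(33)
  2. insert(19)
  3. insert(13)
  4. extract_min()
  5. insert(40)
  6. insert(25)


insert(33) -> [33]
insert(19) -> [19, 33]
insert(13) -> [13, 33, 19]
extract_min()->13, [19, 33]
insert(40) -> [19, 33, 40]
insert(25) -> [19, 25, 40, 33]

Final heap: [19, 25, 40, 33]


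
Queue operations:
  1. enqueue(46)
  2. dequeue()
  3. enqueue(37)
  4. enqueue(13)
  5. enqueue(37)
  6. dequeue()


enqueue(46) -> [46]
dequeue()->46, []
enqueue(37) -> [37]
enqueue(13) -> [37, 13]
enqueue(37) -> [37, 13, 37]
dequeue()->37, [13, 37]

Final queue: [13, 37]


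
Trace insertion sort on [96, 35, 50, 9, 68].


Initial: [96, 35, 50, 9, 68]
Insert 35: [35, 96, 50, 9, 68]
Insert 50: [35, 50, 96, 9, 68]
Insert 9: [9, 35, 50, 96, 68]
Insert 68: [9, 35, 50, 68, 96]

Sorted: [9, 35, 50, 68, 96]


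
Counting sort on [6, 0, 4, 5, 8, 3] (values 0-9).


Input: [6, 0, 4, 5, 8, 3]
Counts: [1, 0, 0, 1, 1, 1, 1, 0, 1, 0]

Sorted: [0, 3, 4, 5, 6, 8]


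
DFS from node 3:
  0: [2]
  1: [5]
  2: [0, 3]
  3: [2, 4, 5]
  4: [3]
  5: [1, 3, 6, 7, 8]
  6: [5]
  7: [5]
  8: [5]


Visit 3, push [5, 4, 2]
Visit 2, push [0]
Visit 0, push []
Visit 4, push []
Visit 5, push [8, 7, 6, 1]
Visit 1, push []
Visit 6, push []
Visit 7, push []
Visit 8, push []

DFS order: [3, 2, 0, 4, 5, 1, 6, 7, 8]


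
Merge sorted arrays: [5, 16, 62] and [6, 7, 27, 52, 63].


Take 5 from A
Take 6 from B
Take 7 from B
Take 16 from A
Take 27 from B
Take 52 from B
Take 62 from A

Merged: [5, 6, 7, 16, 27, 52, 62, 63]


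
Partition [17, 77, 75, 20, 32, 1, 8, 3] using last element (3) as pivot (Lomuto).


Pivot: 3
  1 <= 3: swap -> [1, 77, 75, 20, 32, 17, 8, 3]
Place pivot at 1: [1, 3, 75, 20, 32, 17, 8, 77]

Partitioned: [1, 3, 75, 20, 32, 17, 8, 77]


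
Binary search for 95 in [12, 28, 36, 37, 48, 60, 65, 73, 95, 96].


Step 1: lo=0, hi=9, mid=4, val=48
Step 2: lo=5, hi=9, mid=7, val=73
Step 3: lo=8, hi=9, mid=8, val=95

Found at index 8


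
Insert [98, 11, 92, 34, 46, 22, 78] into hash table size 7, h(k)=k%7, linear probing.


Insert 98: h=0 -> slot 0
Insert 11: h=4 -> slot 4
Insert 92: h=1 -> slot 1
Insert 34: h=6 -> slot 6
Insert 46: h=4, 1 probes -> slot 5
Insert 22: h=1, 1 probes -> slot 2
Insert 78: h=1, 2 probes -> slot 3

Table: [98, 92, 22, 78, 11, 46, 34]


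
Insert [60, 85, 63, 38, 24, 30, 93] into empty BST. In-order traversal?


Insert 60: root
Insert 85: R from 60
Insert 63: R from 60 -> L from 85
Insert 38: L from 60
Insert 24: L from 60 -> L from 38
Insert 30: L from 60 -> L from 38 -> R from 24
Insert 93: R from 60 -> R from 85

In-order: [24, 30, 38, 60, 63, 85, 93]


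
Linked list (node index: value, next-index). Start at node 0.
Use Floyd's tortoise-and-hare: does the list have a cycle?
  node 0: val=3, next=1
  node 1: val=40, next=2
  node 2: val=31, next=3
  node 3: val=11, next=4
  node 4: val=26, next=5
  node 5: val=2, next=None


Floyd's tortoise (slow, +1) and hare (fast, +2):
  init: slow=0, fast=0
  step 1: slow=1, fast=2
  step 2: slow=2, fast=4
  step 3: fast 4->5->None, no cycle

Cycle: no


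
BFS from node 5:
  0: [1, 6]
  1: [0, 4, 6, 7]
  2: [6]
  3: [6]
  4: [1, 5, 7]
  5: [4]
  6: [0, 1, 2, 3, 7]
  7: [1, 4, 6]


Visit 5, enqueue [4]
Visit 4, enqueue [1, 7]
Visit 1, enqueue [0, 6]
Visit 7, enqueue []
Visit 0, enqueue []
Visit 6, enqueue [2, 3]
Visit 2, enqueue []
Visit 3, enqueue []

BFS order: [5, 4, 1, 7, 0, 6, 2, 3]


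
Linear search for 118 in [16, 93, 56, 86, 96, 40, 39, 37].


i=0: 16!=118
i=1: 93!=118
i=2: 56!=118
i=3: 86!=118
i=4: 96!=118
i=5: 40!=118
i=6: 39!=118
i=7: 37!=118

Not found, 8 comps


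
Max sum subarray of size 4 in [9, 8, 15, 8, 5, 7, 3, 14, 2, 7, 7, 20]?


[0:4]: 40
[1:5]: 36
[2:6]: 35
[3:7]: 23
[4:8]: 29
[5:9]: 26
[6:10]: 26
[7:11]: 30
[8:12]: 36

Max: 40 at [0:4]


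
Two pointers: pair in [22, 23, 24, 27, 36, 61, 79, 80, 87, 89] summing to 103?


lo=0(22)+hi=9(89)=111
lo=0(22)+hi=8(87)=109
lo=0(22)+hi=7(80)=102
lo=1(23)+hi=7(80)=103

Yes: 23+80=103


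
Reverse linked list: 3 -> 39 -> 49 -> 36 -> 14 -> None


Step 1: curr=3, set curr.next=prev(None) | reversed so far: 3
Step 2: curr=39, set curr.next=prev(3) | reversed so far: 39 -> 3
Step 3: curr=49, set curr.next=prev(39) | reversed so far: 49 -> 39 -> 3
Step 4: curr=36, set curr.next=prev(49) | reversed so far: 36 -> 49 -> 39 -> 3
Step 5: curr=14, set curr.next=prev(36) | reversed so far: 14 -> 36 -> 49 -> 39 -> 3

14 -> 36 -> 49 -> 39 -> 3 -> None


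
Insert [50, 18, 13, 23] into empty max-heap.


Insert 50: [50]
Insert 18: [50, 18]
Insert 13: [50, 18, 13]
Insert 23: [50, 23, 13, 18]

Final heap: [50, 23, 13, 18]


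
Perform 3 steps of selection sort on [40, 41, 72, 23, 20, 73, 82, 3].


Initial: [40, 41, 72, 23, 20, 73, 82, 3]
Step 1: min=3 at 7
  Swap: [3, 41, 72, 23, 20, 73, 82, 40]
Step 2: min=20 at 4
  Swap: [3, 20, 72, 23, 41, 73, 82, 40]
Step 3: min=23 at 3
  Swap: [3, 20, 23, 72, 41, 73, 82, 40]

After 3 steps: [3, 20, 23, 72, 41, 73, 82, 40]


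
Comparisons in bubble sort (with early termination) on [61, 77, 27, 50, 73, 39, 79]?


Algorithm: bubble sort (with early termination)
Input: [61, 77, 27, 50, 73, 39, 79]
Sorted: [27, 39, 50, 61, 73, 77, 79]

20


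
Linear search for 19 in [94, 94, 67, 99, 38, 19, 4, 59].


i=0: 94!=19
i=1: 94!=19
i=2: 67!=19
i=3: 99!=19
i=4: 38!=19
i=5: 19==19 found!

Found at 5, 6 comps


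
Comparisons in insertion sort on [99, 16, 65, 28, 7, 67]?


Algorithm: insertion sort
Input: [99, 16, 65, 28, 7, 67]
Sorted: [7, 16, 28, 65, 67, 99]

12


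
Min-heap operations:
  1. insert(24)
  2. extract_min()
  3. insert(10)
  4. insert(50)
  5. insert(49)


insert(24) -> [24]
extract_min()->24, []
insert(10) -> [10]
insert(50) -> [10, 50]
insert(49) -> [10, 50, 49]

Final heap: [10, 50, 49]


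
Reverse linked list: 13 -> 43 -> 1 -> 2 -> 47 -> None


Step 1: curr=13, set curr.next=prev(None) | reversed so far: 13
Step 2: curr=43, set curr.next=prev(13) | reversed so far: 43 -> 13
Step 3: curr=1, set curr.next=prev(43) | reversed so far: 1 -> 43 -> 13
Step 4: curr=2, set curr.next=prev(1) | reversed so far: 2 -> 1 -> 43 -> 13
Step 5: curr=47, set curr.next=prev(2) | reversed so far: 47 -> 2 -> 1 -> 43 -> 13

47 -> 2 -> 1 -> 43 -> 13 -> None


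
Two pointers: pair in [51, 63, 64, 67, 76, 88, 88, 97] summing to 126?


lo=0(51)+hi=7(97)=148
lo=0(51)+hi=6(88)=139
lo=0(51)+hi=5(88)=139
lo=0(51)+hi=4(76)=127
lo=0(51)+hi=3(67)=118
lo=1(63)+hi=3(67)=130
lo=1(63)+hi=2(64)=127

No pair found


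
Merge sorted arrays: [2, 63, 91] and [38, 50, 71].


Take 2 from A
Take 38 from B
Take 50 from B
Take 63 from A
Take 71 from B

Merged: [2, 38, 50, 63, 71, 91]


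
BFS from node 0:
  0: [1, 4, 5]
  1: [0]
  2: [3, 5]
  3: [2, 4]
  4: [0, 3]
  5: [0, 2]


Visit 0, enqueue [1, 4, 5]
Visit 1, enqueue []
Visit 4, enqueue [3]
Visit 5, enqueue [2]
Visit 3, enqueue []
Visit 2, enqueue []

BFS order: [0, 1, 4, 5, 3, 2]


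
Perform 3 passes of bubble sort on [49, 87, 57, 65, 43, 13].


Initial: [49, 87, 57, 65, 43, 13]
Pass 1: [49, 57, 65, 43, 13, 87] (4 swaps)
Pass 2: [49, 57, 43, 13, 65, 87] (2 swaps)
Pass 3: [49, 43, 13, 57, 65, 87] (2 swaps)

After 3 passes: [49, 43, 13, 57, 65, 87]


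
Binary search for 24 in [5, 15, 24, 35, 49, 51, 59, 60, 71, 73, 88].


Step 1: lo=0, hi=10, mid=5, val=51
Step 2: lo=0, hi=4, mid=2, val=24

Found at index 2


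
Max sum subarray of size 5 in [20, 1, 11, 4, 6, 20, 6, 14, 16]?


[0:5]: 42
[1:6]: 42
[2:7]: 47
[3:8]: 50
[4:9]: 62

Max: 62 at [4:9]


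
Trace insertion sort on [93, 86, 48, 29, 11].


Initial: [93, 86, 48, 29, 11]
Insert 86: [86, 93, 48, 29, 11]
Insert 48: [48, 86, 93, 29, 11]
Insert 29: [29, 48, 86, 93, 11]
Insert 11: [11, 29, 48, 86, 93]

Sorted: [11, 29, 48, 86, 93]


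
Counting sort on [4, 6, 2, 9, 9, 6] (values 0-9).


Input: [4, 6, 2, 9, 9, 6]
Counts: [0, 0, 1, 0, 1, 0, 2, 0, 0, 2]

Sorted: [2, 4, 6, 6, 9, 9]


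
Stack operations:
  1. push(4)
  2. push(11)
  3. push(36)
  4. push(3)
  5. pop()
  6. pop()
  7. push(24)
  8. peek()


push(4) -> [4]
push(11) -> [4, 11]
push(36) -> [4, 11, 36]
push(3) -> [4, 11, 36, 3]
pop()->3, [4, 11, 36]
pop()->36, [4, 11]
push(24) -> [4, 11, 24]
peek()->24

Final stack: [4, 11, 24]


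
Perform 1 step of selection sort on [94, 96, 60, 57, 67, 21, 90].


Initial: [94, 96, 60, 57, 67, 21, 90]
Step 1: min=21 at 5
  Swap: [21, 96, 60, 57, 67, 94, 90]

After 1 step: [21, 96, 60, 57, 67, 94, 90]


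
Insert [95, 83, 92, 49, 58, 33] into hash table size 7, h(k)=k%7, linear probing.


Insert 95: h=4 -> slot 4
Insert 83: h=6 -> slot 6
Insert 92: h=1 -> slot 1
Insert 49: h=0 -> slot 0
Insert 58: h=2 -> slot 2
Insert 33: h=5 -> slot 5

Table: [49, 92, 58, None, 95, 33, 83]


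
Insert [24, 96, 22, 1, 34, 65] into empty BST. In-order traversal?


Insert 24: root
Insert 96: R from 24
Insert 22: L from 24
Insert 1: L from 24 -> L from 22
Insert 34: R from 24 -> L from 96
Insert 65: R from 24 -> L from 96 -> R from 34

In-order: [1, 22, 24, 34, 65, 96]


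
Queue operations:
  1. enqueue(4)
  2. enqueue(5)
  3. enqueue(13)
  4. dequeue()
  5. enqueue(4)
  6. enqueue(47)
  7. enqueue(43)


enqueue(4) -> [4]
enqueue(5) -> [4, 5]
enqueue(13) -> [4, 5, 13]
dequeue()->4, [5, 13]
enqueue(4) -> [5, 13, 4]
enqueue(47) -> [5, 13, 4, 47]
enqueue(43) -> [5, 13, 4, 47, 43]

Final queue: [5, 13, 4, 47, 43]


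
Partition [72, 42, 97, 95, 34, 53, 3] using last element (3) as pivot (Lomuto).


Pivot: 3
Place pivot at 0: [3, 42, 97, 95, 34, 53, 72]

Partitioned: [3, 42, 97, 95, 34, 53, 72]


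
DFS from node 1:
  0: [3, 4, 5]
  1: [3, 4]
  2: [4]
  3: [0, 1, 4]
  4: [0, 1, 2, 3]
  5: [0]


Visit 1, push [4, 3]
Visit 3, push [4, 0]
Visit 0, push [5, 4]
Visit 4, push [2]
Visit 2, push []
Visit 5, push []

DFS order: [1, 3, 0, 4, 2, 5]


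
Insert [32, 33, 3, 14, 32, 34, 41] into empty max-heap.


Insert 32: [32]
Insert 33: [33, 32]
Insert 3: [33, 32, 3]
Insert 14: [33, 32, 3, 14]
Insert 32: [33, 32, 3, 14, 32]
Insert 34: [34, 32, 33, 14, 32, 3]
Insert 41: [41, 32, 34, 14, 32, 3, 33]

Final heap: [41, 32, 34, 14, 32, 3, 33]


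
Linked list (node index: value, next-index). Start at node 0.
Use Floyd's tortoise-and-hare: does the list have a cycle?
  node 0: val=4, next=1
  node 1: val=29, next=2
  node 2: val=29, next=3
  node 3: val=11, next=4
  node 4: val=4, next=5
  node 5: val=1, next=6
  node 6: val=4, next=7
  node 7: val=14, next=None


Floyd's tortoise (slow, +1) and hare (fast, +2):
  init: slow=0, fast=0
  step 1: slow=1, fast=2
  step 2: slow=2, fast=4
  step 3: slow=3, fast=6
  step 4: fast 6->7->None, no cycle

Cycle: no


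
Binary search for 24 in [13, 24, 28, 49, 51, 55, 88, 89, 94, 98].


Step 1: lo=0, hi=9, mid=4, val=51
Step 2: lo=0, hi=3, mid=1, val=24

Found at index 1


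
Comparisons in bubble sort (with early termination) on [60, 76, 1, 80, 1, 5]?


Algorithm: bubble sort (with early termination)
Input: [60, 76, 1, 80, 1, 5]
Sorted: [1, 1, 5, 60, 76, 80]

14


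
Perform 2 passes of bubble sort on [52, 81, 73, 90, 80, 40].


Initial: [52, 81, 73, 90, 80, 40]
Pass 1: [52, 73, 81, 80, 40, 90] (3 swaps)
Pass 2: [52, 73, 80, 40, 81, 90] (2 swaps)

After 2 passes: [52, 73, 80, 40, 81, 90]


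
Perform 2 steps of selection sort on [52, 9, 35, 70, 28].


Initial: [52, 9, 35, 70, 28]
Step 1: min=9 at 1
  Swap: [9, 52, 35, 70, 28]
Step 2: min=28 at 4
  Swap: [9, 28, 35, 70, 52]

After 2 steps: [9, 28, 35, 70, 52]


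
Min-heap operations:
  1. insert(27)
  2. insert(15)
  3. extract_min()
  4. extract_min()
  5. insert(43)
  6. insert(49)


insert(27) -> [27]
insert(15) -> [15, 27]
extract_min()->15, [27]
extract_min()->27, []
insert(43) -> [43]
insert(49) -> [43, 49]

Final heap: [43, 49]


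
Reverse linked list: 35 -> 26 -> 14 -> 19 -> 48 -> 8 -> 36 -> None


Step 1: curr=35, set curr.next=prev(None) | reversed so far: 35
Step 2: curr=26, set curr.next=prev(35) | reversed so far: 26 -> 35
Step 3: curr=14, set curr.next=prev(26) | reversed so far: 14 -> 26 -> 35
Step 4: curr=19, set curr.next=prev(14) | reversed so far: 19 -> 14 -> 26 -> 35
Step 5: curr=48, set curr.next=prev(19) | reversed so far: 48 -> 19 -> 14 -> 26 -> 35
Step 6: curr=8, set curr.next=prev(48) | reversed so far: 8 -> 48 -> 19 -> 14 -> 26 -> 35
Step 7: curr=36, set curr.next=prev(8) | reversed so far: 36 -> 8 -> 48 -> 19 -> 14 -> 26 -> 35

36 -> 8 -> 48 -> 19 -> 14 -> 26 -> 35 -> None


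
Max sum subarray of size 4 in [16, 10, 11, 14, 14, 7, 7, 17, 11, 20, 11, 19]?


[0:4]: 51
[1:5]: 49
[2:6]: 46
[3:7]: 42
[4:8]: 45
[5:9]: 42
[6:10]: 55
[7:11]: 59
[8:12]: 61

Max: 61 at [8:12]


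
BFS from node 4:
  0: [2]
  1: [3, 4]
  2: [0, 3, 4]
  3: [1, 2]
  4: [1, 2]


Visit 4, enqueue [1, 2]
Visit 1, enqueue [3]
Visit 2, enqueue [0]
Visit 3, enqueue []
Visit 0, enqueue []

BFS order: [4, 1, 2, 3, 0]


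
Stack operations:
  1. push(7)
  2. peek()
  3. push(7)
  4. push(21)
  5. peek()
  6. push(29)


push(7) -> [7]
peek()->7
push(7) -> [7, 7]
push(21) -> [7, 7, 21]
peek()->21
push(29) -> [7, 7, 21, 29]

Final stack: [7, 7, 21, 29]


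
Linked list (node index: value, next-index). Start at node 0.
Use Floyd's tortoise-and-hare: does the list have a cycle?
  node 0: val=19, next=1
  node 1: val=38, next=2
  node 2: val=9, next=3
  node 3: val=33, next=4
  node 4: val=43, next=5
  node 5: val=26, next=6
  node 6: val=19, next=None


Floyd's tortoise (slow, +1) and hare (fast, +2):
  init: slow=0, fast=0
  step 1: slow=1, fast=2
  step 2: slow=2, fast=4
  step 3: slow=3, fast=6
  step 4: fast -> None, no cycle

Cycle: no


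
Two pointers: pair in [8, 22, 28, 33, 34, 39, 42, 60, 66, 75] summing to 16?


lo=0(8)+hi=9(75)=83
lo=0(8)+hi=8(66)=74
lo=0(8)+hi=7(60)=68
lo=0(8)+hi=6(42)=50
lo=0(8)+hi=5(39)=47
lo=0(8)+hi=4(34)=42
lo=0(8)+hi=3(33)=41
lo=0(8)+hi=2(28)=36
lo=0(8)+hi=1(22)=30

No pair found


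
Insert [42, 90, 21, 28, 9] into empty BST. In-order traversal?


Insert 42: root
Insert 90: R from 42
Insert 21: L from 42
Insert 28: L from 42 -> R from 21
Insert 9: L from 42 -> L from 21

In-order: [9, 21, 28, 42, 90]


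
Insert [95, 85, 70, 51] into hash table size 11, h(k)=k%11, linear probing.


Insert 95: h=7 -> slot 7
Insert 85: h=8 -> slot 8
Insert 70: h=4 -> slot 4
Insert 51: h=7, 2 probes -> slot 9

Table: [None, None, None, None, 70, None, None, 95, 85, 51, None]


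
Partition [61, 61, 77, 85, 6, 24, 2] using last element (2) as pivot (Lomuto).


Pivot: 2
Place pivot at 0: [2, 61, 77, 85, 6, 24, 61]

Partitioned: [2, 61, 77, 85, 6, 24, 61]


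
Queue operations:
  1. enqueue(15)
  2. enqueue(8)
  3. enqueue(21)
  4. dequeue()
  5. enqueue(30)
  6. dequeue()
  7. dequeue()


enqueue(15) -> [15]
enqueue(8) -> [15, 8]
enqueue(21) -> [15, 8, 21]
dequeue()->15, [8, 21]
enqueue(30) -> [8, 21, 30]
dequeue()->8, [21, 30]
dequeue()->21, [30]

Final queue: [30]


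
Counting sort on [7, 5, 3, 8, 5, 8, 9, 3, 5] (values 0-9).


Input: [7, 5, 3, 8, 5, 8, 9, 3, 5]
Counts: [0, 0, 0, 2, 0, 3, 0, 1, 2, 1]

Sorted: [3, 3, 5, 5, 5, 7, 8, 8, 9]


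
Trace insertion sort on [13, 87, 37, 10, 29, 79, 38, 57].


Initial: [13, 87, 37, 10, 29, 79, 38, 57]
Insert 87: [13, 87, 37, 10, 29, 79, 38, 57]
Insert 37: [13, 37, 87, 10, 29, 79, 38, 57]
Insert 10: [10, 13, 37, 87, 29, 79, 38, 57]
Insert 29: [10, 13, 29, 37, 87, 79, 38, 57]
Insert 79: [10, 13, 29, 37, 79, 87, 38, 57]
Insert 38: [10, 13, 29, 37, 38, 79, 87, 57]
Insert 57: [10, 13, 29, 37, 38, 57, 79, 87]

Sorted: [10, 13, 29, 37, 38, 57, 79, 87]


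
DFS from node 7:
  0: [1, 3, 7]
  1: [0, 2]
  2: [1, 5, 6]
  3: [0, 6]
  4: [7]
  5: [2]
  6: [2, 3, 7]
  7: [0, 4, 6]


Visit 7, push [6, 4, 0]
Visit 0, push [3, 1]
Visit 1, push [2]
Visit 2, push [6, 5]
Visit 5, push []
Visit 6, push [3]
Visit 3, push []
Visit 4, push []

DFS order: [7, 0, 1, 2, 5, 6, 3, 4]


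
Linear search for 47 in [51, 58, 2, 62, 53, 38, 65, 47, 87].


i=0: 51!=47
i=1: 58!=47
i=2: 2!=47
i=3: 62!=47
i=4: 53!=47
i=5: 38!=47
i=6: 65!=47
i=7: 47==47 found!

Found at 7, 8 comps


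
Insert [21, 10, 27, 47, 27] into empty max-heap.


Insert 21: [21]
Insert 10: [21, 10]
Insert 27: [27, 10, 21]
Insert 47: [47, 27, 21, 10]
Insert 27: [47, 27, 21, 10, 27]

Final heap: [47, 27, 21, 10, 27]


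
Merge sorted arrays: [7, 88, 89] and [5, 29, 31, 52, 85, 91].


Take 5 from B
Take 7 from A
Take 29 from B
Take 31 from B
Take 52 from B
Take 85 from B
Take 88 from A
Take 89 from A

Merged: [5, 7, 29, 31, 52, 85, 88, 89, 91]


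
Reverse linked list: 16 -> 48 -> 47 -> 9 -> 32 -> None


Step 1: curr=16, set curr.next=prev(None) | reversed so far: 16
Step 2: curr=48, set curr.next=prev(16) | reversed so far: 48 -> 16
Step 3: curr=47, set curr.next=prev(48) | reversed so far: 47 -> 48 -> 16
Step 4: curr=9, set curr.next=prev(47) | reversed so far: 9 -> 47 -> 48 -> 16
Step 5: curr=32, set curr.next=prev(9) | reversed so far: 32 -> 9 -> 47 -> 48 -> 16

32 -> 9 -> 47 -> 48 -> 16 -> None


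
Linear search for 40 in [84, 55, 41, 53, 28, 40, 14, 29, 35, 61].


i=0: 84!=40
i=1: 55!=40
i=2: 41!=40
i=3: 53!=40
i=4: 28!=40
i=5: 40==40 found!

Found at 5, 6 comps


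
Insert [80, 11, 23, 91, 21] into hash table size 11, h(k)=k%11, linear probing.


Insert 80: h=3 -> slot 3
Insert 11: h=0 -> slot 0
Insert 23: h=1 -> slot 1
Insert 91: h=3, 1 probes -> slot 4
Insert 21: h=10 -> slot 10

Table: [11, 23, None, 80, 91, None, None, None, None, None, 21]


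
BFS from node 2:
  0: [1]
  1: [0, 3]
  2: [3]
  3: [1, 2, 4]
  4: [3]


Visit 2, enqueue [3]
Visit 3, enqueue [1, 4]
Visit 1, enqueue [0]
Visit 4, enqueue []
Visit 0, enqueue []

BFS order: [2, 3, 1, 4, 0]


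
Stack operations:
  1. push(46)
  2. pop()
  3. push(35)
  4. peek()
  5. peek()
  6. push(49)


push(46) -> [46]
pop()->46, []
push(35) -> [35]
peek()->35
peek()->35
push(49) -> [35, 49]

Final stack: [35, 49]


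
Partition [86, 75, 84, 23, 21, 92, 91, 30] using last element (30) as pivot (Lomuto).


Pivot: 30
  23 <= 30: swap -> [23, 75, 84, 86, 21, 92, 91, 30]
  21 <= 30: swap -> [23, 21, 84, 86, 75, 92, 91, 30]
Place pivot at 2: [23, 21, 30, 86, 75, 92, 91, 84]

Partitioned: [23, 21, 30, 86, 75, 92, 91, 84]


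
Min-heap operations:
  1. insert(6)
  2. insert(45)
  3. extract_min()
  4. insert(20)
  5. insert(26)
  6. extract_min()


insert(6) -> [6]
insert(45) -> [6, 45]
extract_min()->6, [45]
insert(20) -> [20, 45]
insert(26) -> [20, 45, 26]
extract_min()->20, [26, 45]

Final heap: [26, 45]


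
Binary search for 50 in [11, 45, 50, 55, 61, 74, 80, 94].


Step 1: lo=0, hi=7, mid=3, val=55
Step 2: lo=0, hi=2, mid=1, val=45
Step 3: lo=2, hi=2, mid=2, val=50

Found at index 2


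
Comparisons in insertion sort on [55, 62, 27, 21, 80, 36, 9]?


Algorithm: insertion sort
Input: [55, 62, 27, 21, 80, 36, 9]
Sorted: [9, 21, 27, 36, 55, 62, 80]

17


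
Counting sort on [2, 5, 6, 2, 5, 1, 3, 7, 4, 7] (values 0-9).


Input: [2, 5, 6, 2, 5, 1, 3, 7, 4, 7]
Counts: [0, 1, 2, 1, 1, 2, 1, 2, 0, 0]

Sorted: [1, 2, 2, 3, 4, 5, 5, 6, 7, 7]


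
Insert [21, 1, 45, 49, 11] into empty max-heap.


Insert 21: [21]
Insert 1: [21, 1]
Insert 45: [45, 1, 21]
Insert 49: [49, 45, 21, 1]
Insert 11: [49, 45, 21, 1, 11]

Final heap: [49, 45, 21, 1, 11]


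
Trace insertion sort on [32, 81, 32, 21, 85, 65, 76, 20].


Initial: [32, 81, 32, 21, 85, 65, 76, 20]
Insert 81: [32, 81, 32, 21, 85, 65, 76, 20]
Insert 32: [32, 32, 81, 21, 85, 65, 76, 20]
Insert 21: [21, 32, 32, 81, 85, 65, 76, 20]
Insert 85: [21, 32, 32, 81, 85, 65, 76, 20]
Insert 65: [21, 32, 32, 65, 81, 85, 76, 20]
Insert 76: [21, 32, 32, 65, 76, 81, 85, 20]
Insert 20: [20, 21, 32, 32, 65, 76, 81, 85]

Sorted: [20, 21, 32, 32, 65, 76, 81, 85]


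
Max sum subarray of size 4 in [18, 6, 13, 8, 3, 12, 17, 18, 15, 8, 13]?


[0:4]: 45
[1:5]: 30
[2:6]: 36
[3:7]: 40
[4:8]: 50
[5:9]: 62
[6:10]: 58
[7:11]: 54

Max: 62 at [5:9]


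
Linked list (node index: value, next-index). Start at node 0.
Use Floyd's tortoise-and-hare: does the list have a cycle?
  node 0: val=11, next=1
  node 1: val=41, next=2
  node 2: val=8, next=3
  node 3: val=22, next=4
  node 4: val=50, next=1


Floyd's tortoise (slow, +1) and hare (fast, +2):
  init: slow=0, fast=0
  step 1: slow=1, fast=2
  step 2: slow=2, fast=4
  step 3: slow=3, fast=2
  step 4: slow=4, fast=4
  slow == fast at node 4: cycle detected

Cycle: yes


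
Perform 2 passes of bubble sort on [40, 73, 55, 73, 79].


Initial: [40, 73, 55, 73, 79]
Pass 1: [40, 55, 73, 73, 79] (1 swaps)
Pass 2: [40, 55, 73, 73, 79] (0 swaps)

After 2 passes: [40, 55, 73, 73, 79]


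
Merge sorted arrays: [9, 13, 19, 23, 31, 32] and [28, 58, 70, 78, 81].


Take 9 from A
Take 13 from A
Take 19 from A
Take 23 from A
Take 28 from B
Take 31 from A
Take 32 from A

Merged: [9, 13, 19, 23, 28, 31, 32, 58, 70, 78, 81]


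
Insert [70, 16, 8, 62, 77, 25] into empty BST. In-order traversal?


Insert 70: root
Insert 16: L from 70
Insert 8: L from 70 -> L from 16
Insert 62: L from 70 -> R from 16
Insert 77: R from 70
Insert 25: L from 70 -> R from 16 -> L from 62

In-order: [8, 16, 25, 62, 70, 77]


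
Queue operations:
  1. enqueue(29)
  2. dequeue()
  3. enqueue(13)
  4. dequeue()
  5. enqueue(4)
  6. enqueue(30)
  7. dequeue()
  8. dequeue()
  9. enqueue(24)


enqueue(29) -> [29]
dequeue()->29, []
enqueue(13) -> [13]
dequeue()->13, []
enqueue(4) -> [4]
enqueue(30) -> [4, 30]
dequeue()->4, [30]
dequeue()->30, []
enqueue(24) -> [24]

Final queue: [24]


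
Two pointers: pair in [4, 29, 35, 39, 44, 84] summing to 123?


lo=0(4)+hi=5(84)=88
lo=1(29)+hi=5(84)=113
lo=2(35)+hi=5(84)=119
lo=3(39)+hi=5(84)=123

Yes: 39+84=123


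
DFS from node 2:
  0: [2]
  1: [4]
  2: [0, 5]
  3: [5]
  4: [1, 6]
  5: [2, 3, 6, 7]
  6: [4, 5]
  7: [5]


Visit 2, push [5, 0]
Visit 0, push []
Visit 5, push [7, 6, 3]
Visit 3, push []
Visit 6, push [4]
Visit 4, push [1]
Visit 1, push []
Visit 7, push []

DFS order: [2, 0, 5, 3, 6, 4, 1, 7]


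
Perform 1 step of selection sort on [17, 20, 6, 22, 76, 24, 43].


Initial: [17, 20, 6, 22, 76, 24, 43]
Step 1: min=6 at 2
  Swap: [6, 20, 17, 22, 76, 24, 43]

After 1 step: [6, 20, 17, 22, 76, 24, 43]


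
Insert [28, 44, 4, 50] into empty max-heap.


Insert 28: [28]
Insert 44: [44, 28]
Insert 4: [44, 28, 4]
Insert 50: [50, 44, 4, 28]

Final heap: [50, 44, 4, 28]


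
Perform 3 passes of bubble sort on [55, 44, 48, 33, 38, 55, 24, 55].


Initial: [55, 44, 48, 33, 38, 55, 24, 55]
Pass 1: [44, 48, 33, 38, 55, 24, 55, 55] (5 swaps)
Pass 2: [44, 33, 38, 48, 24, 55, 55, 55] (3 swaps)
Pass 3: [33, 38, 44, 24, 48, 55, 55, 55] (3 swaps)

After 3 passes: [33, 38, 44, 24, 48, 55, 55, 55]


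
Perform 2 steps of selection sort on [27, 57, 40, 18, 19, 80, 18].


Initial: [27, 57, 40, 18, 19, 80, 18]
Step 1: min=18 at 3
  Swap: [18, 57, 40, 27, 19, 80, 18]
Step 2: min=18 at 6
  Swap: [18, 18, 40, 27, 19, 80, 57]

After 2 steps: [18, 18, 40, 27, 19, 80, 57]


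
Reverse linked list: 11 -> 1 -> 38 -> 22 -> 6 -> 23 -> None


Step 1: curr=11, set curr.next=prev(None) | reversed so far: 11
Step 2: curr=1, set curr.next=prev(11) | reversed so far: 1 -> 11
Step 3: curr=38, set curr.next=prev(1) | reversed so far: 38 -> 1 -> 11
Step 4: curr=22, set curr.next=prev(38) | reversed so far: 22 -> 38 -> 1 -> 11
Step 5: curr=6, set curr.next=prev(22) | reversed so far: 6 -> 22 -> 38 -> 1 -> 11
Step 6: curr=23, set curr.next=prev(6) | reversed so far: 23 -> 6 -> 22 -> 38 -> 1 -> 11

23 -> 6 -> 22 -> 38 -> 1 -> 11 -> None


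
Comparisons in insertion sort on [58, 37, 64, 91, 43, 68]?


Algorithm: insertion sort
Input: [58, 37, 64, 91, 43, 68]
Sorted: [37, 43, 58, 64, 68, 91]

9


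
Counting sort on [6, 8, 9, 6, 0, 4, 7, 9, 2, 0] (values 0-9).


Input: [6, 8, 9, 6, 0, 4, 7, 9, 2, 0]
Counts: [2, 0, 1, 0, 1, 0, 2, 1, 1, 2]

Sorted: [0, 0, 2, 4, 6, 6, 7, 8, 9, 9]


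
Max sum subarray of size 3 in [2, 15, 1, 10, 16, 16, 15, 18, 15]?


[0:3]: 18
[1:4]: 26
[2:5]: 27
[3:6]: 42
[4:7]: 47
[5:8]: 49
[6:9]: 48

Max: 49 at [5:8]


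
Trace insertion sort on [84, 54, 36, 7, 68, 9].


Initial: [84, 54, 36, 7, 68, 9]
Insert 54: [54, 84, 36, 7, 68, 9]
Insert 36: [36, 54, 84, 7, 68, 9]
Insert 7: [7, 36, 54, 84, 68, 9]
Insert 68: [7, 36, 54, 68, 84, 9]
Insert 9: [7, 9, 36, 54, 68, 84]

Sorted: [7, 9, 36, 54, 68, 84]


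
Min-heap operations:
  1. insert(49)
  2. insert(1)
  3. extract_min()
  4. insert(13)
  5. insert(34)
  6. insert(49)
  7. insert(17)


insert(49) -> [49]
insert(1) -> [1, 49]
extract_min()->1, [49]
insert(13) -> [13, 49]
insert(34) -> [13, 49, 34]
insert(49) -> [13, 49, 34, 49]
insert(17) -> [13, 17, 34, 49, 49]

Final heap: [13, 17, 34, 49, 49]


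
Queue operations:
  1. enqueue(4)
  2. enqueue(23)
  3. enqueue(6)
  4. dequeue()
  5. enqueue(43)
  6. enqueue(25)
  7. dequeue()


enqueue(4) -> [4]
enqueue(23) -> [4, 23]
enqueue(6) -> [4, 23, 6]
dequeue()->4, [23, 6]
enqueue(43) -> [23, 6, 43]
enqueue(25) -> [23, 6, 43, 25]
dequeue()->23, [6, 43, 25]

Final queue: [6, 43, 25]


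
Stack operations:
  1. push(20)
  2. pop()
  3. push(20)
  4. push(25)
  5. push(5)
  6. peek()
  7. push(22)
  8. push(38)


push(20) -> [20]
pop()->20, []
push(20) -> [20]
push(25) -> [20, 25]
push(5) -> [20, 25, 5]
peek()->5
push(22) -> [20, 25, 5, 22]
push(38) -> [20, 25, 5, 22, 38]

Final stack: [20, 25, 5, 22, 38]


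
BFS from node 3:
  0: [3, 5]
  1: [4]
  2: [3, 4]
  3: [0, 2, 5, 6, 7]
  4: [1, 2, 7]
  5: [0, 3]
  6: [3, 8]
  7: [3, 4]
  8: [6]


Visit 3, enqueue [0, 2, 5, 6, 7]
Visit 0, enqueue []
Visit 2, enqueue [4]
Visit 5, enqueue []
Visit 6, enqueue [8]
Visit 7, enqueue []
Visit 4, enqueue [1]
Visit 8, enqueue []
Visit 1, enqueue []

BFS order: [3, 0, 2, 5, 6, 7, 4, 8, 1]


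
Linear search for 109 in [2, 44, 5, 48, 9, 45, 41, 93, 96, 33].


i=0: 2!=109
i=1: 44!=109
i=2: 5!=109
i=3: 48!=109
i=4: 9!=109
i=5: 45!=109
i=6: 41!=109
i=7: 93!=109
i=8: 96!=109
i=9: 33!=109

Not found, 10 comps


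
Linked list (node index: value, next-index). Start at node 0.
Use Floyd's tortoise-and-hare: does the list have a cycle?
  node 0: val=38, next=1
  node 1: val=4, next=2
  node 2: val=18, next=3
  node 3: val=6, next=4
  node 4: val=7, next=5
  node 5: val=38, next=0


Floyd's tortoise (slow, +1) and hare (fast, +2):
  init: slow=0, fast=0
  step 1: slow=1, fast=2
  step 2: slow=2, fast=4
  step 3: slow=3, fast=0
  step 4: slow=4, fast=2
  step 5: slow=5, fast=4
  step 6: slow=0, fast=0
  slow == fast at node 0: cycle detected

Cycle: yes


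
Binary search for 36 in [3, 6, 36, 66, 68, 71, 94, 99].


Step 1: lo=0, hi=7, mid=3, val=66
Step 2: lo=0, hi=2, mid=1, val=6
Step 3: lo=2, hi=2, mid=2, val=36

Found at index 2


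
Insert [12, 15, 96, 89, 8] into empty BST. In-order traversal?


Insert 12: root
Insert 15: R from 12
Insert 96: R from 12 -> R from 15
Insert 89: R from 12 -> R from 15 -> L from 96
Insert 8: L from 12

In-order: [8, 12, 15, 89, 96]


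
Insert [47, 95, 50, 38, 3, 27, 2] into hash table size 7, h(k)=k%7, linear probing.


Insert 47: h=5 -> slot 5
Insert 95: h=4 -> slot 4
Insert 50: h=1 -> slot 1
Insert 38: h=3 -> slot 3
Insert 3: h=3, 3 probes -> slot 6
Insert 27: h=6, 1 probes -> slot 0
Insert 2: h=2 -> slot 2

Table: [27, 50, 2, 38, 95, 47, 3]


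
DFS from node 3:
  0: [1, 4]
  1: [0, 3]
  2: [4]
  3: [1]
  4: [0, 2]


Visit 3, push [1]
Visit 1, push [0]
Visit 0, push [4]
Visit 4, push [2]
Visit 2, push []

DFS order: [3, 1, 0, 4, 2]


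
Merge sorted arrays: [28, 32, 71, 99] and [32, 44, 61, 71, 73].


Take 28 from A
Take 32 from A
Take 32 from B
Take 44 from B
Take 61 from B
Take 71 from A
Take 71 from B
Take 73 from B

Merged: [28, 32, 32, 44, 61, 71, 71, 73, 99]


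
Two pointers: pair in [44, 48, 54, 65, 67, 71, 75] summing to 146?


lo=0(44)+hi=6(75)=119
lo=1(48)+hi=6(75)=123
lo=2(54)+hi=6(75)=129
lo=3(65)+hi=6(75)=140
lo=4(67)+hi=6(75)=142
lo=5(71)+hi=6(75)=146

Yes: 71+75=146


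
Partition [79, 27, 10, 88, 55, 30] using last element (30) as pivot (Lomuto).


Pivot: 30
  27 <= 30: swap -> [27, 79, 10, 88, 55, 30]
  10 <= 30: swap -> [27, 10, 79, 88, 55, 30]
Place pivot at 2: [27, 10, 30, 88, 55, 79]

Partitioned: [27, 10, 30, 88, 55, 79]


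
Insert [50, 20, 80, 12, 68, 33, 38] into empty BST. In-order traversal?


Insert 50: root
Insert 20: L from 50
Insert 80: R from 50
Insert 12: L from 50 -> L from 20
Insert 68: R from 50 -> L from 80
Insert 33: L from 50 -> R from 20
Insert 38: L from 50 -> R from 20 -> R from 33

In-order: [12, 20, 33, 38, 50, 68, 80]


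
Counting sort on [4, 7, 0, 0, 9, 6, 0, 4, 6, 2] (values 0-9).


Input: [4, 7, 0, 0, 9, 6, 0, 4, 6, 2]
Counts: [3, 0, 1, 0, 2, 0, 2, 1, 0, 1]

Sorted: [0, 0, 0, 2, 4, 4, 6, 6, 7, 9]


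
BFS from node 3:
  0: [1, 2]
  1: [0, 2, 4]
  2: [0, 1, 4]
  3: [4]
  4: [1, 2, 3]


Visit 3, enqueue [4]
Visit 4, enqueue [1, 2]
Visit 1, enqueue [0]
Visit 2, enqueue []
Visit 0, enqueue []

BFS order: [3, 4, 1, 2, 0]


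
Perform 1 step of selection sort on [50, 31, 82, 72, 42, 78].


Initial: [50, 31, 82, 72, 42, 78]
Step 1: min=31 at 1
  Swap: [31, 50, 82, 72, 42, 78]

After 1 step: [31, 50, 82, 72, 42, 78]


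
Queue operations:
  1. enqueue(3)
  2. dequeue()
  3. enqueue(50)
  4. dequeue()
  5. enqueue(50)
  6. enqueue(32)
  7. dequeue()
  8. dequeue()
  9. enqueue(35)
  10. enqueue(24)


enqueue(3) -> [3]
dequeue()->3, []
enqueue(50) -> [50]
dequeue()->50, []
enqueue(50) -> [50]
enqueue(32) -> [50, 32]
dequeue()->50, [32]
dequeue()->32, []
enqueue(35) -> [35]
enqueue(24) -> [35, 24]

Final queue: [35, 24]


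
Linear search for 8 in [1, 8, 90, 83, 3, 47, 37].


i=0: 1!=8
i=1: 8==8 found!

Found at 1, 2 comps


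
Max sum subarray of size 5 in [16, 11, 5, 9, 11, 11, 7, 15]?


[0:5]: 52
[1:6]: 47
[2:7]: 43
[3:8]: 53

Max: 53 at [3:8]


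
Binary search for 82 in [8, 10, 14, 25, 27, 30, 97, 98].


Step 1: lo=0, hi=7, mid=3, val=25
Step 2: lo=4, hi=7, mid=5, val=30
Step 3: lo=6, hi=7, mid=6, val=97

Not found


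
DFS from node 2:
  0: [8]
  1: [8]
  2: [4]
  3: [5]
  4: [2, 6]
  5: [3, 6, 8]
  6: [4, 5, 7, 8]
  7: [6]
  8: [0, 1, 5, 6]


Visit 2, push [4]
Visit 4, push [6]
Visit 6, push [8, 7, 5]
Visit 5, push [8, 3]
Visit 3, push []
Visit 8, push [1, 0]
Visit 0, push []
Visit 1, push []
Visit 7, push []

DFS order: [2, 4, 6, 5, 3, 8, 0, 1, 7]


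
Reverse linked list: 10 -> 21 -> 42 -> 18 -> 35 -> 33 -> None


Step 1: curr=10, set curr.next=prev(None) | reversed so far: 10
Step 2: curr=21, set curr.next=prev(10) | reversed so far: 21 -> 10
Step 3: curr=42, set curr.next=prev(21) | reversed so far: 42 -> 21 -> 10
Step 4: curr=18, set curr.next=prev(42) | reversed so far: 18 -> 42 -> 21 -> 10
Step 5: curr=35, set curr.next=prev(18) | reversed so far: 35 -> 18 -> 42 -> 21 -> 10
Step 6: curr=33, set curr.next=prev(35) | reversed so far: 33 -> 35 -> 18 -> 42 -> 21 -> 10

33 -> 35 -> 18 -> 42 -> 21 -> 10 -> None


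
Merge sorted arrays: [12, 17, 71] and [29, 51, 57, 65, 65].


Take 12 from A
Take 17 from A
Take 29 from B
Take 51 from B
Take 57 from B
Take 65 from B
Take 65 from B

Merged: [12, 17, 29, 51, 57, 65, 65, 71]


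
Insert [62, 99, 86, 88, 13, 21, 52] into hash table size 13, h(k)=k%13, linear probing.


Insert 62: h=10 -> slot 10
Insert 99: h=8 -> slot 8
Insert 86: h=8, 1 probes -> slot 9
Insert 88: h=10, 1 probes -> slot 11
Insert 13: h=0 -> slot 0
Insert 21: h=8, 4 probes -> slot 12
Insert 52: h=0, 1 probes -> slot 1

Table: [13, 52, None, None, None, None, None, None, 99, 86, 62, 88, 21]


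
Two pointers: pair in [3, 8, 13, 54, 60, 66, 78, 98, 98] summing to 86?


lo=0(3)+hi=8(98)=101
lo=0(3)+hi=7(98)=101
lo=0(3)+hi=6(78)=81
lo=1(8)+hi=6(78)=86

Yes: 8+78=86


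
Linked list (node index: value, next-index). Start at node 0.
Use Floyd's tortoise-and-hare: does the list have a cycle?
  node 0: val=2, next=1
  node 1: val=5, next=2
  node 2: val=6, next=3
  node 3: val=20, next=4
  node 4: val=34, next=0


Floyd's tortoise (slow, +1) and hare (fast, +2):
  init: slow=0, fast=0
  step 1: slow=1, fast=2
  step 2: slow=2, fast=4
  step 3: slow=3, fast=1
  step 4: slow=4, fast=3
  step 5: slow=0, fast=0
  slow == fast at node 0: cycle detected

Cycle: yes


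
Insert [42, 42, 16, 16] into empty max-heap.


Insert 42: [42]
Insert 42: [42, 42]
Insert 16: [42, 42, 16]
Insert 16: [42, 42, 16, 16]

Final heap: [42, 42, 16, 16]


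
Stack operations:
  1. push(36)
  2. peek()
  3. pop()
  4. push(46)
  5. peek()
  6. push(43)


push(36) -> [36]
peek()->36
pop()->36, []
push(46) -> [46]
peek()->46
push(43) -> [46, 43]

Final stack: [46, 43]


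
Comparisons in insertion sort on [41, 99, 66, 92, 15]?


Algorithm: insertion sort
Input: [41, 99, 66, 92, 15]
Sorted: [15, 41, 66, 92, 99]

9
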